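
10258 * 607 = 6226606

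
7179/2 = 3589 + 1/2 = 3589.50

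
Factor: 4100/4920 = 5/6 = 2^( - 1)*3^( - 1 )*5^1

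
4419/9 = 491= 491.00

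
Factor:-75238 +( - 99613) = -174851^1= - 174851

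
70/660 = 7/66 = 0.11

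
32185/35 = 6437/7 = 919.57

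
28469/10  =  28469/10 = 2846.90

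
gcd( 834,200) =2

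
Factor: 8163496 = 2^3*11^1*92767^1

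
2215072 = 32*69221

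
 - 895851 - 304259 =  -1200110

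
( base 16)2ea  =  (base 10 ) 746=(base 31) O2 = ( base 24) 172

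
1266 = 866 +400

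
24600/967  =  25+425/967 = 25.44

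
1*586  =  586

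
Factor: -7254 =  - 2^1*3^2*13^1*31^1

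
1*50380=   50380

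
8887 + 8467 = 17354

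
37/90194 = 37/90194 = 0.00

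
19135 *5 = 95675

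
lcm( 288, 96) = 288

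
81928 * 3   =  245784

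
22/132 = 1/6 = 0.17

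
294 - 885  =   - 591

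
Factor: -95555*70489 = -6735576395 = -  5^1 * 29^1*659^1*70489^1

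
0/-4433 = 0/1 = - 0.00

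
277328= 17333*16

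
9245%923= 15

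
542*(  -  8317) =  - 4507814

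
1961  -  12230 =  - 10269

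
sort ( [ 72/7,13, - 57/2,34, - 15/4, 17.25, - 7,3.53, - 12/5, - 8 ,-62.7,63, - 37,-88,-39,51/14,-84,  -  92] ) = [  -  92, - 88,  -  84, - 62.7 , - 39, - 37, - 57/2,-8,-7,-15/4,-12/5, 3.53, 51/14 , 72/7, 13,  17.25,34,63] 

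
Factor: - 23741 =  -  23741^1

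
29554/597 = 29554/597 = 49.50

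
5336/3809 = 1 + 1527/3809 = 1.40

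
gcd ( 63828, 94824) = 108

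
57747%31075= 26672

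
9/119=9/119 = 0.08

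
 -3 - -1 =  - 2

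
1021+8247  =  9268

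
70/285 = 14/57 = 0.25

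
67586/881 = 76 + 630/881 = 76.72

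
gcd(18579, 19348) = 1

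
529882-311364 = 218518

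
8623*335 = 2888705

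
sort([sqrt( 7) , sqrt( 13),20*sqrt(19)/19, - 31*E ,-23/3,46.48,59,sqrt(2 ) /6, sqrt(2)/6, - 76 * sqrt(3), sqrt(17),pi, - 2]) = [ - 76*sqrt(3 ), - 31*E, - 23/3,-2, sqrt( 2 )/6, sqrt(2)/6, sqrt(7), pi, sqrt(13 ), sqrt(17 ), 20*sqrt(19) /19,46.48,59] 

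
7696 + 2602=10298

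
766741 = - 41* ( - 18701) 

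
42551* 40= 1702040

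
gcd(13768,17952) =8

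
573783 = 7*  81969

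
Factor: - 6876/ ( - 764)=3^2=9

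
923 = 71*13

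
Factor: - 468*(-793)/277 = 371124/277 = 2^2*3^2*13^2*61^1*277^( - 1 ) 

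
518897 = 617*841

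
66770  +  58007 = 124777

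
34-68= - 34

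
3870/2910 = 1 + 32/97 = 1.33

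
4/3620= 1/905  =  0.00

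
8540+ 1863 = 10403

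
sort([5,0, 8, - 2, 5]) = [ - 2,0,  5,  5,8]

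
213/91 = 213/91 = 2.34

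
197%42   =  29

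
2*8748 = 17496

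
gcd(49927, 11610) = 1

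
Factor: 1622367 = 3^2*  180263^1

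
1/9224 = 1/9224 =0.00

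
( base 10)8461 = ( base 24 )egd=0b10000100001101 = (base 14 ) 3125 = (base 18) 1821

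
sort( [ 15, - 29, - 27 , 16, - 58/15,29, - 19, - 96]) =[-96 ,  -  29, - 27, - 19, - 58/15, 15,16,29] 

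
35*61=2135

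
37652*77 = 2899204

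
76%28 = 20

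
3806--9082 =12888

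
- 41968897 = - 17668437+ - 24300460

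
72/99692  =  18/24923 = 0.00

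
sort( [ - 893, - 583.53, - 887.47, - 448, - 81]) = [ - 893,- 887.47, - 583.53, - 448, - 81 ]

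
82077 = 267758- 185681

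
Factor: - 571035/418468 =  -2^( - 2)*3^1 * 5^1*  233^( - 1)*449^(  -  1) * 38069^1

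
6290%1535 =150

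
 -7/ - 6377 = 1/911 = 0.00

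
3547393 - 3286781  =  260612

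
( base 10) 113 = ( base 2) 1110001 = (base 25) 4D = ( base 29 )3q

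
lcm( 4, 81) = 324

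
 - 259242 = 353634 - 612876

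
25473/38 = 670+13/38 =670.34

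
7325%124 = 9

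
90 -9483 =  - 9393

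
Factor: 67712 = 2^7*23^2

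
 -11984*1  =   - 11984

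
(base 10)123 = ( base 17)74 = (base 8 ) 173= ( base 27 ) 4F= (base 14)8B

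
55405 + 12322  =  67727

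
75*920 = 69000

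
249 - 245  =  4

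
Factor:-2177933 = -47^1*149^1* 311^1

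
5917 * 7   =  41419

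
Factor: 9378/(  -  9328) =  - 2^ ( - 3)*3^2*11^( - 1 ) * 53^( - 1)* 521^1  =  - 4689/4664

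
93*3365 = 312945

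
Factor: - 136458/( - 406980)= 57/170 = 2^ (-1 ) *3^1 *5^( - 1)*17^( - 1 )*  19^1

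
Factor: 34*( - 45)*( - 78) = 2^2*3^3*5^1*13^1*17^1 = 119340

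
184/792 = 23/99 = 0.23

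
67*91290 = 6116430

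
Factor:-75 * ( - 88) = 2^3 * 3^1* 5^2*11^1 = 6600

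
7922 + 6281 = 14203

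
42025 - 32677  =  9348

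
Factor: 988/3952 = 2^( - 2 ) = 1/4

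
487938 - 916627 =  - 428689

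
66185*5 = 330925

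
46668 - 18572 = 28096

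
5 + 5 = 10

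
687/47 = 687/47 = 14.62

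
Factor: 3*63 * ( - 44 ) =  - 2^2 *3^3*7^1 * 11^1 = - 8316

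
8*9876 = 79008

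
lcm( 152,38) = 152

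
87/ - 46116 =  - 1+15343/15372 = - 0.00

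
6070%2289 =1492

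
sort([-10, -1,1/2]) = [ - 10, - 1, 1/2]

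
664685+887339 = 1552024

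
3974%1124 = 602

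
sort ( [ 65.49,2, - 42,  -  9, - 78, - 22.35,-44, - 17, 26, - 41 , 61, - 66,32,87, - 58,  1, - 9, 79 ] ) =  [ - 78,  -  66, - 58 , - 44, - 42, - 41, - 22.35,-17, - 9,  -  9, 1, 2,26, 32, 61 , 65.49,  79, 87]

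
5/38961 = 5/38961= 0.00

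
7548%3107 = 1334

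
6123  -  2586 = 3537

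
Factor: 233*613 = 142829 = 233^1*613^1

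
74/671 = 74/671 = 0.11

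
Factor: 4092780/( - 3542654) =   -  2046390/1771327= -2^1*3^1*5^1*68213^1*1771327^( - 1)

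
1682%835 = 12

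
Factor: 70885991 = 11^1*6444181^1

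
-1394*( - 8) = 11152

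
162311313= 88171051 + 74140262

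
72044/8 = 9005+1/2= 9005.50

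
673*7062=4752726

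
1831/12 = 1831/12 =152.58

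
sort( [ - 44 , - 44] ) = [-44, - 44] 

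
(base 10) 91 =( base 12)77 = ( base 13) 70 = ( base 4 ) 1123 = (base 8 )133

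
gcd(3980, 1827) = 1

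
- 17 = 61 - 78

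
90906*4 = 363624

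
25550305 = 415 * 61567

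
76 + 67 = 143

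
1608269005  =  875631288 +732637717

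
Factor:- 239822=-2^1 * 11^2 * 991^1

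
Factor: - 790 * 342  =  -2^2*3^2*5^1 * 19^1*79^1 = -  270180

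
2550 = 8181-5631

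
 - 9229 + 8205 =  - 1024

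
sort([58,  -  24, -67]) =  [-67, - 24, 58 ] 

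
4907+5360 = 10267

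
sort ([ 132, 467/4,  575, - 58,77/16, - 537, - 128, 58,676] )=[ - 537, -128,-58,77/16, 58, 467/4,132,  575,676 ]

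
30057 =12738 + 17319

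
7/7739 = 7/7739 = 0.00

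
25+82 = 107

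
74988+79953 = 154941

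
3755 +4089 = 7844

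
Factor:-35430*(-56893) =2^1*3^1*5^1*1181^1*56893^1 = 2015718990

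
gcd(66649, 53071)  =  73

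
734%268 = 198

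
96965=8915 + 88050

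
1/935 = 1/935 = 0.00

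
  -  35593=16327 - 51920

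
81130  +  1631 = 82761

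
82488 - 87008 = -4520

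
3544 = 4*886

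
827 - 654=173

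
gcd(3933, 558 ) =9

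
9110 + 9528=18638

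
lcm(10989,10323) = 340659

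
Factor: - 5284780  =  -2^2 * 5^1*139^1*1901^1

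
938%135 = 128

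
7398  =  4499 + 2899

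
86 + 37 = 123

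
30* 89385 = 2681550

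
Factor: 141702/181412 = 2^ ( - 1) * 3^1* 7^ (-1)*31^(- 1)*113^1 = 339/434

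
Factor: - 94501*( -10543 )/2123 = 11^2*13^1*71^1*193^( - 1 )*811^1 = 90574913/193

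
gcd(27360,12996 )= 684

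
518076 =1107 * 468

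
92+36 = 128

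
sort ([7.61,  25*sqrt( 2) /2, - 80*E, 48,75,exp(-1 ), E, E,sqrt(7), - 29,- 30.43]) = [-80*E, - 30.43, -29,exp( -1 ),sqrt(7),E, E, 7.61,25*sqrt( 2 )/2, 48, 75 ] 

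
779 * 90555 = 70542345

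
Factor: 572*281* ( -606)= - 97403592=-2^3*3^1*11^1*13^1*101^1*281^1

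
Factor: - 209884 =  - 2^2*137^1*383^1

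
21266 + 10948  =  32214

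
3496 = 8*437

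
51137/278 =183 + 263/278 = 183.95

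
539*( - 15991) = -8619149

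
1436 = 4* 359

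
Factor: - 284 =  - 2^2*71^1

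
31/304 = 31/304 = 0.10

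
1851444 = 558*3318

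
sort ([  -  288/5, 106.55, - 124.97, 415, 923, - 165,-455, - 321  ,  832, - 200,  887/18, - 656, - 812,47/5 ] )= [ - 812, - 656, - 455, - 321, - 200, - 165,-124.97, - 288/5,  47/5,887/18,  106.55,415 , 832,923]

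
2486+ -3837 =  - 1351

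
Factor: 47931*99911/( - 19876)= - 4788834141/19876 = -2^(-2)*3^1 *7^2*13^1 * 1229^1  *  2039^1*4969^(-1)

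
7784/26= 3892/13 = 299.38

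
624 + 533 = 1157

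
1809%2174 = 1809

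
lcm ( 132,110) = 660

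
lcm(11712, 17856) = 1089216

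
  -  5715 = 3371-9086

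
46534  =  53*878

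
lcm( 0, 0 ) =0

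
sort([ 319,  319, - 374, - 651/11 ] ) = [  -  374, - 651/11,319, 319] 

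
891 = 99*9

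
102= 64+38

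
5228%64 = 44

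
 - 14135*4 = - 56540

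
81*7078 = 573318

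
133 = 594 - 461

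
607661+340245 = 947906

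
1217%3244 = 1217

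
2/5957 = 2/5957 = 0.00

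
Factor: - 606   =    -  2^1*3^1*101^1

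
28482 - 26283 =2199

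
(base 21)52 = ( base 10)107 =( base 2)1101011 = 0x6B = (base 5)412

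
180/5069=180/5069 = 0.04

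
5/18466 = 5/18466 = 0.00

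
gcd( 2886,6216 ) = 222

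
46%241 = 46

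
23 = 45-22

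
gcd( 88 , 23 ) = 1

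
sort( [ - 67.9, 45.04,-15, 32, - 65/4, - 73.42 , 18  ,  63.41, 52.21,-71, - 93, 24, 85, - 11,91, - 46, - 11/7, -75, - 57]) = [ - 93, - 75, - 73.42,  -  71, - 67.9, - 57,  -  46, - 65/4,  -  15, - 11,  -  11/7, 18,24,32 , 45.04,52.21, 63.41,85, 91]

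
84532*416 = 35165312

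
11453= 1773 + 9680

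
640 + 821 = 1461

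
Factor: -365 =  - 5^1 * 73^1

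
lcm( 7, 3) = 21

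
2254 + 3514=5768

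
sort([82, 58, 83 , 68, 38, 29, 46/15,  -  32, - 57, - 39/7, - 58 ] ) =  [ - 58, - 57,-32, - 39/7,46/15,  29, 38,58, 68,  82, 83 ]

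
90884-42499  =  48385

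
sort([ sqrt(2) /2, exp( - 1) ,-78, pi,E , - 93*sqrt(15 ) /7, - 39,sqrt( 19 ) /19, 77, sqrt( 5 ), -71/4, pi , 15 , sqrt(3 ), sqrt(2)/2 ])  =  [ - 78, - 93*sqrt (15 ) /7, - 39,-71/4,  sqrt(19)/19,exp(-1 ), sqrt (2 ) /2,sqrt(2)/2, sqrt(3 ), sqrt ( 5 ), E, pi, pi,15, 77 ] 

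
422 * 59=24898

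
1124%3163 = 1124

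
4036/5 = 4036/5= 807.20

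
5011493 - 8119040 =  - 3107547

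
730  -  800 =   -  70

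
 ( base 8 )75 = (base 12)51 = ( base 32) 1T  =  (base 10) 61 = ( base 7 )115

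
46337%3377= 2436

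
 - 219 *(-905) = 198195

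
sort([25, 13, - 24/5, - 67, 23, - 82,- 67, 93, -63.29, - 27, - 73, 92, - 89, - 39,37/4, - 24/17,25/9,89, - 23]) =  [ - 89, - 82,-73, - 67,-67, - 63.29, - 39, - 27,-23, - 24/5,-24/17, 25/9, 37/4,13,  23, 25,89, 92, 93 ] 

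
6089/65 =6089/65  =  93.68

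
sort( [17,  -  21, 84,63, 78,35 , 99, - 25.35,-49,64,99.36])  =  [-49  , - 25.35,-21,17, 35, 63, 64, 78, 84, 99,99.36]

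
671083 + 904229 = 1575312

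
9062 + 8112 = 17174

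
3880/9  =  431  +  1/9 = 431.11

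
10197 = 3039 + 7158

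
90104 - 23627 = 66477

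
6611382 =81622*81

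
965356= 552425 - -412931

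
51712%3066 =2656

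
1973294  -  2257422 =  - 284128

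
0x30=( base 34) 1E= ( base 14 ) 36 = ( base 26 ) 1m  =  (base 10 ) 48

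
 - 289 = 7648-7937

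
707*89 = 62923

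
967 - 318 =649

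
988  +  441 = 1429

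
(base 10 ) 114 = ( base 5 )424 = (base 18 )66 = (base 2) 1110010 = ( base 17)6c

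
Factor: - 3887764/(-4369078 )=1943882/2184539 = 2^1 * 7^(-1)*17^1*31^(-1)*10067^ ( -1)*57173^1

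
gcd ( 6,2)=2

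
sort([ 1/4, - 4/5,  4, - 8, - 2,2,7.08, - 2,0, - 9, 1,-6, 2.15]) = [ - 9,-8  , - 6, - 2, - 2, - 4/5,0 , 1/4,1,2, 2.15,4 , 7.08]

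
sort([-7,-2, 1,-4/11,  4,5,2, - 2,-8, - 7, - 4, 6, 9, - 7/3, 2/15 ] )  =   [ - 8, - 7, - 7, - 4, -7/3, - 2, - 2, - 4/11,2/15,1, 2,4,5,6,9 ] 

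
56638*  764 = 43271432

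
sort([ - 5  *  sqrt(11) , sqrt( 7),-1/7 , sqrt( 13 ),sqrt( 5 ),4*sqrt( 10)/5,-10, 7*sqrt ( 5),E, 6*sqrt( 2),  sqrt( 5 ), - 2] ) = [-5 * sqrt(11 ), - 10, - 2, - 1/7,sqrt ( 5 ),sqrt(5), 4*sqrt(10)/5,sqrt( 7),E, sqrt(13 ),6*sqrt(2 ), 7*sqrt ( 5 )] 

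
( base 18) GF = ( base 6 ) 1223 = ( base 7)612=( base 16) 12F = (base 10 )303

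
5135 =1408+3727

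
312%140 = 32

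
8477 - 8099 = 378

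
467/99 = 467/99 =4.72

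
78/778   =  39/389=0.10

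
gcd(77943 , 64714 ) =1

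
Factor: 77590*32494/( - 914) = - 1260604730/457 = - 2^1*5^1*7^1*11^1 * 211^1*457^(-1)*7759^1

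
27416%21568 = 5848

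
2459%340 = 79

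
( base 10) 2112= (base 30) 2ac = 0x840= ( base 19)5G3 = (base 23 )3MJ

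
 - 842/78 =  - 421/39 = - 10.79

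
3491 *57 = 198987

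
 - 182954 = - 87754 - 95200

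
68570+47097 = 115667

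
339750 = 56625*6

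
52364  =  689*76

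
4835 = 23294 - 18459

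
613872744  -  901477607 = - 287604863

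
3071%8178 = 3071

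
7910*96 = 759360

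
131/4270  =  131/4270 = 0.03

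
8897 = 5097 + 3800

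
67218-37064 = 30154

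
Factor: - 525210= - 2^1*3^1 * 5^1*7^1*41^1*61^1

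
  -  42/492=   -  1 + 75/82 = - 0.09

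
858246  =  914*939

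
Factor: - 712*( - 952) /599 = 2^6*7^1*17^1 * 89^1*599^( - 1 )= 677824/599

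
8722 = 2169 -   -  6553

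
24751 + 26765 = 51516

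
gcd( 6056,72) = 8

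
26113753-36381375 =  - 10267622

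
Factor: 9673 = 17^1*569^1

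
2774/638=1387/319= 4.35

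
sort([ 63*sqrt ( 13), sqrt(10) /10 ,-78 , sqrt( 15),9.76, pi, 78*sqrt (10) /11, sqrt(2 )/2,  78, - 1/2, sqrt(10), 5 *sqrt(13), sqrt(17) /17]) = [ - 78 , - 1/2, sqrt(17) /17, sqrt (10 )/10 , sqrt( 2)/2, pi, sqrt(10 ), sqrt(15 ), 9.76, 5*sqrt(13 ),78* sqrt( 10 ) /11, 78,63*sqrt( 13)]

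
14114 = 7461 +6653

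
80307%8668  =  2295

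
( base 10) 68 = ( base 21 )35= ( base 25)2I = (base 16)44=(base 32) 24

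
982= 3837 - 2855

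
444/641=444/641=0.69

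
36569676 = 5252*6963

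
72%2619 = 72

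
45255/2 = 22627+ 1/2 = 22627.50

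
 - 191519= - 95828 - 95691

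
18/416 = 9/208 =0.04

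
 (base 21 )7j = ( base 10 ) 166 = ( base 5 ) 1131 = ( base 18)94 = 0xa6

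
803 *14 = 11242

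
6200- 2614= 3586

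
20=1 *20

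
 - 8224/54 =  - 153 + 19/27  =  - 152.30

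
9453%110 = 103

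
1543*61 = 94123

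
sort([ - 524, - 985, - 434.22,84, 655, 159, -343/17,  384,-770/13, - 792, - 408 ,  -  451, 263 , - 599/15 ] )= [ - 985, - 792, - 524, - 451 , - 434.22, -408, - 770/13, - 599/15, - 343/17,84, 159, 263, 384, 655 ]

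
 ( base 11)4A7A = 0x19DD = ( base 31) 6RI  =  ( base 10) 6621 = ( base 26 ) 9KH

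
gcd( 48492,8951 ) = 1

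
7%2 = 1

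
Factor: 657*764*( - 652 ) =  - 2^4 * 3^2*73^1*163^1*191^1 = -327270096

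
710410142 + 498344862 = 1208755004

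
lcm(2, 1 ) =2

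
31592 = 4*7898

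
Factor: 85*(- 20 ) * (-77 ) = 130900 = 2^2*5^2*  7^1*11^1*17^1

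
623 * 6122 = 3814006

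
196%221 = 196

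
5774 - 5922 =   -  148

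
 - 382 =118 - 500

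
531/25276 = 531/25276 = 0.02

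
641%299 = 43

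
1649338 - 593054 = 1056284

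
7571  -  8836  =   - 1265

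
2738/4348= 1369/2174= 0.63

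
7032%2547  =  1938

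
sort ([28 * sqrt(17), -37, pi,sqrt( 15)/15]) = [ - 37,sqrt( 15 ) /15,pi , 28*sqrt(17) ] 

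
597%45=12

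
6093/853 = 6093/853 = 7.14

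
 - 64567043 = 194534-64761577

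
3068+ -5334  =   - 2266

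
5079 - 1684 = 3395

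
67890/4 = 16972 + 1/2 =16972.50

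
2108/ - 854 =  - 1054/427 = - 2.47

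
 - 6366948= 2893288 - 9260236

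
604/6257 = 604/6257 = 0.10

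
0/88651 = 0=0.00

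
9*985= 8865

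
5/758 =5/758 = 0.01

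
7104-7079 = 25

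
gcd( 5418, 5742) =18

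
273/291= 91/97= 0.94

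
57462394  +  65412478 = 122874872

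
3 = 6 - 3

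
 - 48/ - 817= 48/817=0.06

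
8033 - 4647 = 3386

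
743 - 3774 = -3031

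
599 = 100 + 499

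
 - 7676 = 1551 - 9227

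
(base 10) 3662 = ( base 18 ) b58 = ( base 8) 7116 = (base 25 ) 5lc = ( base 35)2ym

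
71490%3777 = 3504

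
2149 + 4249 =6398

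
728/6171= 728/6171 = 0.12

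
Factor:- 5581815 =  - 3^1*5^1*372121^1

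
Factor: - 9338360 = - 2^3*5^1*157^1*1487^1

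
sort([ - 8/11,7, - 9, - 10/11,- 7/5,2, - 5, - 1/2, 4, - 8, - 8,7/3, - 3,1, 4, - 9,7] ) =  [-9,-9, - 8, - 8,  -  5, -3, - 7/5,- 10/11, - 8/11, - 1/2, 1, 2,7/3,  4, 4, 7, 7]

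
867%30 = 27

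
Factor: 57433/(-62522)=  - 79/86=- 2^( - 1 )*43^( - 1 )*79^1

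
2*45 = 90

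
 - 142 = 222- 364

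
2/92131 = 2/92131 =0.00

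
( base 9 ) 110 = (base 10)90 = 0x5A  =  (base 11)82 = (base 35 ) 2k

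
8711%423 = 251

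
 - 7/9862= - 7/9862  =  - 0.00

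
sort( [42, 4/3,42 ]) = [4/3,42, 42 ]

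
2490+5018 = 7508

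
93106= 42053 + 51053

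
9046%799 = 257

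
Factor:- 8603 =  - 7^1*1229^1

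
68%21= 5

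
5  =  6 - 1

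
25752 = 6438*4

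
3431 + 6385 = 9816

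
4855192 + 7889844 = 12745036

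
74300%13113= 8735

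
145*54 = 7830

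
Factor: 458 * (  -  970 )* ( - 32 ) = 14216320  =  2^7*5^1*97^1*229^1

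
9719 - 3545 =6174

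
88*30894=2718672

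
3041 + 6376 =9417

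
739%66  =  13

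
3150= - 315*(-10 ) 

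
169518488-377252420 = - 207733932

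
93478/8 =11684 + 3/4 = 11684.75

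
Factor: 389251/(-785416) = - 2^( - 3) * 31^( - 1 ) *419^1 * 929^1*3167^( - 1) 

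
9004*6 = 54024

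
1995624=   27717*72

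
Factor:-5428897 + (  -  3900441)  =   -9329338  =  - 2^1 * 4664669^1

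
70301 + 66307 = 136608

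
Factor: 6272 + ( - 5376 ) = 2^7 *7^1 = 896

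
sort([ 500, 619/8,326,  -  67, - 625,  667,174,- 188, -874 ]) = [ - 874  ,-625,-188, - 67, 619/8,174,326, 500,667] 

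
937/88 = 937/88=10.65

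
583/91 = 6 + 37/91= 6.41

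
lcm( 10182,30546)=30546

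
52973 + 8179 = 61152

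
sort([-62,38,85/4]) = [-62,85/4,38]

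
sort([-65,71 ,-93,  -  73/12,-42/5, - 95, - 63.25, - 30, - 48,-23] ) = [-95, - 93,-65, - 63.25, - 48,-30,-23, - 42/5, - 73/12 , 71] 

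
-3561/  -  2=1780 + 1/2=1780.50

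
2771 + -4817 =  - 2046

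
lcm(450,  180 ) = 900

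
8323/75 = 110 + 73/75 = 110.97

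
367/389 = 367/389  =  0.94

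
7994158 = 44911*178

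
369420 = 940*393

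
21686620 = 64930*334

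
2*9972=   19944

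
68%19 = 11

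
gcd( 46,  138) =46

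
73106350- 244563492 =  - 171457142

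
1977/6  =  659/2 = 329.50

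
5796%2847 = 102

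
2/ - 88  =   - 1/44 = - 0.02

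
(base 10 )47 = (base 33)1E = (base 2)101111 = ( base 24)1N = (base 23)21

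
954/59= 16 + 10/59 = 16.17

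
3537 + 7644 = 11181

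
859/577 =859/577 =1.49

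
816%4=0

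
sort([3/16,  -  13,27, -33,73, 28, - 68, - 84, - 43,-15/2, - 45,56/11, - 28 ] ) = [  -  84,- 68, - 45, - 43,-33 ,-28, - 13,  -  15/2, 3/16, 56/11, 27,  28, 73]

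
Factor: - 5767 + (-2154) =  - 89^2=- 7921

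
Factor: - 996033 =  - 3^1*332011^1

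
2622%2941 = 2622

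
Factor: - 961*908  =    -  872588 = -  2^2* 31^2*227^1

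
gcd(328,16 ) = 8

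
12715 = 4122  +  8593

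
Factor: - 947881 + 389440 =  - 558441= - 3^3 * 13^1 *37^1*43^1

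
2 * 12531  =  25062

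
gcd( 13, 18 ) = 1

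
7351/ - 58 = - 7351/58 = - 126.74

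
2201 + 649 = 2850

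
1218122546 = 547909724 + 670212822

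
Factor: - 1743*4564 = -7955052 = - 2^2*3^1*7^2*83^1*163^1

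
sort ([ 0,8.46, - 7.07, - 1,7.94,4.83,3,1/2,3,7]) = [  -  7.07, - 1,  0,1/2,3,  3,  4.83, 7, 7.94,8.46 ] 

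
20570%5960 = 2690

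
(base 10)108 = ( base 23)4g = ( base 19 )5d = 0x6C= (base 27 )40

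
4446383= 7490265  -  3043882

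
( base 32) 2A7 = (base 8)4507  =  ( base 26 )3d9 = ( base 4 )211013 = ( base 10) 2375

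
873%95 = 18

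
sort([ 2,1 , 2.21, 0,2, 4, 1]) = [0,1,1,2, 2,2.21,4] 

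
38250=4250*9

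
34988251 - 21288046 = 13700205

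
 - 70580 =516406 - 586986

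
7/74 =7/74 = 0.09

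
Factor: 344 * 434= 149296 = 2^4*7^1*31^1*43^1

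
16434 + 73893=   90327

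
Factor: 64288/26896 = 98/41=2^1*7^2* 41^( - 1)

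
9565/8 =1195 + 5/8 = 1195.62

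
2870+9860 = 12730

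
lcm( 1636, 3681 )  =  14724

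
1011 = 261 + 750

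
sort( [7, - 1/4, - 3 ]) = [ - 3, -1/4,7]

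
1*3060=3060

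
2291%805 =681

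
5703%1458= 1329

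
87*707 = 61509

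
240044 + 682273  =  922317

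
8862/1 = 8862 = 8862.00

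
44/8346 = 22/4173 = 0.01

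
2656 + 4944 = 7600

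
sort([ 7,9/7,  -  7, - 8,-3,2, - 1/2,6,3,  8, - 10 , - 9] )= [ - 10, - 9, - 8, - 7, - 3,-1/2,9/7 , 2,3,6, 7,8]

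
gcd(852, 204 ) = 12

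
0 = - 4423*0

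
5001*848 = 4240848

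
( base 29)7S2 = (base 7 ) 25352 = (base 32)6HD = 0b1101000101101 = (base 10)6701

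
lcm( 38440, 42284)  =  422840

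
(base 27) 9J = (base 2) 100000110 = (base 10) 262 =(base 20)D2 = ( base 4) 10012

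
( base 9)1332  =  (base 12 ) 6b5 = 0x3e9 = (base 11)830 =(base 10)1001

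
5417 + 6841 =12258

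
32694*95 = 3105930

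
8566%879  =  655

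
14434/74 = 7217/37 = 195.05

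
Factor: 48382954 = 2^1 * 24191477^1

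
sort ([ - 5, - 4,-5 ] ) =[ - 5, - 5, - 4 ]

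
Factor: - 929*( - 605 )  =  562045 = 5^1*11^2*929^1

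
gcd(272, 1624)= 8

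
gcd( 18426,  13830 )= 6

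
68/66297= 68/66297 = 0.00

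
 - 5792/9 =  - 5792/9 =- 643.56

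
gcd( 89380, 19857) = 1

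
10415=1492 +8923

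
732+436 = 1168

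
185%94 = 91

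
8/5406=4/2703 = 0.00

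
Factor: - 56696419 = - 13^1*4361263^1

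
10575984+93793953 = 104369937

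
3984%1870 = 244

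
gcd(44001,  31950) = 9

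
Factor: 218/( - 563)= - 2^1*109^1*563^( - 1)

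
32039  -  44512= - 12473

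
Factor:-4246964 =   -  2^2 * 277^1*3833^1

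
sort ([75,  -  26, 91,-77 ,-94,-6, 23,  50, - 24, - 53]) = [-94,-77 ,- 53, - 26,-24, - 6,23,50, 75, 91]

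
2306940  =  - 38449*( - 60 )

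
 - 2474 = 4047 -6521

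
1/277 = 1/277 = 0.00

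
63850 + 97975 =161825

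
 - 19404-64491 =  - 83895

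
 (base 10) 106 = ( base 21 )51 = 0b1101010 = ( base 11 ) 97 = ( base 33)37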